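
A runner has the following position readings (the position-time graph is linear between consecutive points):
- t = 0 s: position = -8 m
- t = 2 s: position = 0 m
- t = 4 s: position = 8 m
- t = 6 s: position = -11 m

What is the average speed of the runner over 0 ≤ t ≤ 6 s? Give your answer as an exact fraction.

Average speed = (total path length)/(elapsed time); on a piecewise-linear x-t graph the path length is Σ|Δx|.
0–2 s: |Δx| = |0 − -8| = 8 m
2–4 s: |Δx| = |8 − 0| = 8 m
4–6 s: |Δx| = |-11 − 8| = 19 m
Total path = 35 m; average speed = 35/6 = 35/6 m/s.

35/6 m/s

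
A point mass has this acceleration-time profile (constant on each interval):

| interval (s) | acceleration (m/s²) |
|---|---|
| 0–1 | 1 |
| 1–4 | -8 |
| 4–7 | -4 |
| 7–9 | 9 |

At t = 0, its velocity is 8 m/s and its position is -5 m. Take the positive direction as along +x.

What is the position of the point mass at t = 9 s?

On each constant-a segment, Δv = aΔt and Δx = v₀Δt + ½aΔt²; chain segment to segment.
0–1 s: v starts 8 m/s; Δx = 8·1 + ½·1·1² = 8.5 m; v ends 9 m/s.
1–4 s: v starts 9 m/s; Δx = 9·3 + ½·-8·3² = -9 m; v ends -15 m/s.
4–7 s: v starts -15 m/s; Δx = -15·3 + ½·-4·3² = -63 m; v ends -27 m/s.
7–9 s: v starts -27 m/s; Δx = -27·2 + ½·9·2² = -36 m; v ends -9 m/s.
x(9) = -5 + Σ Δx = -104.5 m.

-104.5 m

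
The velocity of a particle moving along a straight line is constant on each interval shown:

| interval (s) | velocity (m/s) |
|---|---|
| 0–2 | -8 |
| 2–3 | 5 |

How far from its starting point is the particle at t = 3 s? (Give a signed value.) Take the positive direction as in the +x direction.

Displacement is the signed area under the v-t curve.
0–2 s: -8 × 2 = -16 m
2–3 s: 5 × 1 = 5 m
Net displacement = -11 m

-11 m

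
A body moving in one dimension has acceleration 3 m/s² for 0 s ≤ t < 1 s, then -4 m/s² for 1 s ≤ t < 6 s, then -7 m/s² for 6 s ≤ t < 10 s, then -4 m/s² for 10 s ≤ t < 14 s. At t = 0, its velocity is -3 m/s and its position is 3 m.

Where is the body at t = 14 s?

-408.5 m

On each constant-a segment, Δv = aΔt and Δx = v₀Δt + ½aΔt²; chain segment to segment.
0–1 s: v starts -3 m/s; Δx = -3·1 + ½·3·1² = -1.5 m; v ends 0 m/s.
1–6 s: v starts 0 m/s; Δx = 0·5 + ½·-4·5² = -50 m; v ends -20 m/s.
6–10 s: v starts -20 m/s; Δx = -20·4 + ½·-7·4² = -136 m; v ends -48 m/s.
10–14 s: v starts -48 m/s; Δx = -48·4 + ½·-4·4² = -224 m; v ends -64 m/s.
x(14) = 3 + Σ Δx = -408.5 m.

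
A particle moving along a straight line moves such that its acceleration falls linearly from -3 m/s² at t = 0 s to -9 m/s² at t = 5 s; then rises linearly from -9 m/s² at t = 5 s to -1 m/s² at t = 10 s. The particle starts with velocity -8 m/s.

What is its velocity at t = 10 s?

Δv equals the area under the a-t graph; then v = v₀ + Δv.
0–5 s: ½(-3 + -9)(5) = -30 m/s
5–10 s: ½(-9 + -1)(5) = -25 m/s
Δv = -55 m/s, so v(10) = -8 + (-55) = -63 m/s.

-63 m/s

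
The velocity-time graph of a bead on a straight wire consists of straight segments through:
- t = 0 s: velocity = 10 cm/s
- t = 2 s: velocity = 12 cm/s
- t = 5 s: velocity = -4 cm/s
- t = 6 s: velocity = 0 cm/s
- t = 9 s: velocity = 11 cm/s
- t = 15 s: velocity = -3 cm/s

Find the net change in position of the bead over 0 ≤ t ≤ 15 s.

72.5 cm

Net displacement equals the area under the velocity-time graph (areas below the axis count negative).
0–2 s: ½(10 + 12)(2) = 22 cm
2–5 s: ½(12 + -4)(3) = 12 cm
5–6 s: ½(-4 + 0)(1) = -2 cm
6–9 s: ½(0 + 11)(3) = 16.5 cm
9–15 s: ½(11 + -3)(6) = 24 cm
Net displacement = 72.5 cm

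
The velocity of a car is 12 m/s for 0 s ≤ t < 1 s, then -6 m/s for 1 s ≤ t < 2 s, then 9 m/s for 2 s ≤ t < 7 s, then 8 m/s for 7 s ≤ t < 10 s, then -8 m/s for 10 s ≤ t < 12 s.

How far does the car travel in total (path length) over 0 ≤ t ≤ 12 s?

Total distance travelled is ∫|v| dt — sum the magnitudes of each area piece.
0–1 s: |12| × 1 = 12 m
1–2 s: |-6| × 1 = 6 m
2–7 s: |9| × 5 = 45 m
7–10 s: |8| × 3 = 24 m
10–12 s: |-8| × 2 = 16 m
Total distance = 103 m

103 m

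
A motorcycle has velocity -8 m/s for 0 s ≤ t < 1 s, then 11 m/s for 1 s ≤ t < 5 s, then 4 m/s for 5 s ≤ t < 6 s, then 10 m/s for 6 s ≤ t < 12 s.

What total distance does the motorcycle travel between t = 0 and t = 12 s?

116 m

Distance (not displacement) is the total path length: add the absolute areas under v-t.
0–1 s: |-8| × 1 = 8 m
1–5 s: |11| × 4 = 44 m
5–6 s: |4| × 1 = 4 m
6–12 s: |10| × 6 = 60 m
Total distance = 116 m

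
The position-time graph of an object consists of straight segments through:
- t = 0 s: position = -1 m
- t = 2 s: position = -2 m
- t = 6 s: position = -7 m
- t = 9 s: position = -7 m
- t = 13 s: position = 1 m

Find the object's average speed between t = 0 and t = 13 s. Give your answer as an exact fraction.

14/13 m/s

Average speed = (total path length)/(elapsed time); on a piecewise-linear x-t graph the path length is Σ|Δx|.
0–2 s: |Δx| = |-2 − -1| = 1 m
2–6 s: |Δx| = |-7 − -2| = 5 m
6–9 s: |Δx| = |-7 − -7| = 0 m
9–13 s: |Δx| = |1 − -7| = 8 m
Total path = 14 m; average speed = 14/13 = 14/13 m/s.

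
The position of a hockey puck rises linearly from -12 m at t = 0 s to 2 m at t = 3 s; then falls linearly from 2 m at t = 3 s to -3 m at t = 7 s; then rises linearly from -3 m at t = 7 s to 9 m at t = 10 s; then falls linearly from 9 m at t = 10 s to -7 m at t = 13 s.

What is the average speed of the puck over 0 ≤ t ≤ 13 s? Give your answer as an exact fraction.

Average speed = (total path length)/(elapsed time); on a piecewise-linear x-t graph the path length is Σ|Δx|.
0–3 s: |Δx| = |2 − -12| = 14 m
3–7 s: |Δx| = |-3 − 2| = 5 m
7–10 s: |Δx| = |9 − -3| = 12 m
10–13 s: |Δx| = |-7 − 9| = 16 m
Total path = 47 m; average speed = 47/13 = 47/13 m/s.

47/13 m/s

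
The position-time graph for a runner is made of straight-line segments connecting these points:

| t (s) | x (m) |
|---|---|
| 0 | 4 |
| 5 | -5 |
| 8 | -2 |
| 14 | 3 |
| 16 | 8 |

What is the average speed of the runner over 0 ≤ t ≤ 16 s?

1.375 m/s

Average speed = (total path length)/(elapsed time); on a piecewise-linear x-t graph the path length is Σ|Δx|.
0–5 s: |Δx| = |-5 − 4| = 9 m
5–8 s: |Δx| = |-2 − -5| = 3 m
8–14 s: |Δx| = |3 − -2| = 5 m
14–16 s: |Δx| = |8 − 3| = 5 m
Total path = 22 m; average speed = 22/16 = 1.375 m/s.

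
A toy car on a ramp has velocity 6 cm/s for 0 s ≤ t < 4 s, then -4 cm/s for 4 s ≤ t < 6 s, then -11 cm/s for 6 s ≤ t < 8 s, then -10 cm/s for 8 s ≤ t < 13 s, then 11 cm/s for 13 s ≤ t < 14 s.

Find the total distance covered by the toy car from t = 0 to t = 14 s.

115 cm

Distance (not displacement) is the total path length: add the absolute areas under v-t.
0–4 s: |6| × 4 = 24 cm
4–6 s: |-4| × 2 = 8 cm
6–8 s: |-11| × 2 = 22 cm
8–13 s: |-10| × 5 = 50 cm
13–14 s: |11| × 1 = 11 cm
Total distance = 115 cm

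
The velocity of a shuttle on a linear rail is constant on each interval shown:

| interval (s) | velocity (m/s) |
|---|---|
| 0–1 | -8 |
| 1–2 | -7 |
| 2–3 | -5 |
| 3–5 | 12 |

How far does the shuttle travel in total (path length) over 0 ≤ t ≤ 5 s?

Total distance travelled is ∫|v| dt — sum the magnitudes of each area piece.
0–1 s: |-8| × 1 = 8 m
1–2 s: |-7| × 1 = 7 m
2–3 s: |-5| × 1 = 5 m
3–5 s: |12| × 2 = 24 m
Total distance = 44 m

44 m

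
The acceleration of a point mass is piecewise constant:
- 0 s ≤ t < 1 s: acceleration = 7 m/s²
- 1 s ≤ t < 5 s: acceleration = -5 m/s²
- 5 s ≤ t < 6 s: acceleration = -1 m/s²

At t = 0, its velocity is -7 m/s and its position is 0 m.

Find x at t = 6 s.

-64 m

On each constant-a segment, Δv = aΔt and Δx = v₀Δt + ½aΔt²; chain segment to segment.
0–1 s: v starts -7 m/s; Δx = -7·1 + ½·7·1² = -3.5 m; v ends 0 m/s.
1–5 s: v starts 0 m/s; Δx = 0·4 + ½·-5·4² = -40 m; v ends -20 m/s.
5–6 s: v starts -20 m/s; Δx = -20·1 + ½·-1·1² = -20.5 m; v ends -21 m/s.
x(6) = 0 + Σ Δx = -64 m.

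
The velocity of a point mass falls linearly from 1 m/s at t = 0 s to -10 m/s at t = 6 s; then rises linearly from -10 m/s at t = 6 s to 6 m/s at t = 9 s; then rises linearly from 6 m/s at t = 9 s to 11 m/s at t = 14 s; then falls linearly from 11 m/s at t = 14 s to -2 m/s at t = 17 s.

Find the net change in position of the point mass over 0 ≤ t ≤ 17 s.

Net displacement equals the area under the velocity-time graph (areas below the axis count negative).
0–6 s: ½(1 + -10)(6) = -27 m
6–9 s: ½(-10 + 6)(3) = -6 m
9–14 s: ½(6 + 11)(5) = 42.5 m
14–17 s: ½(11 + -2)(3) = 13.5 m
Net displacement = 23 m

23 m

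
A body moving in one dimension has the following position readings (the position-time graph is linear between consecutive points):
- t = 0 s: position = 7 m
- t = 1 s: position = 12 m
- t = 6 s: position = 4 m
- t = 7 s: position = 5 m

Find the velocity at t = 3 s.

Velocity is the slope of the x-t graph on 1–6 s: (4 − 12)/(6 − 1) = -1.6 m/s.

-1.6 m/s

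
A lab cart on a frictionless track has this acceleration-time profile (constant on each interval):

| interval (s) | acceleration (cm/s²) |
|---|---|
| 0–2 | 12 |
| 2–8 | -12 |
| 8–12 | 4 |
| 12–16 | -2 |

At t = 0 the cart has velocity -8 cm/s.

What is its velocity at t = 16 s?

Δv equals the area under the a-t graph; then v = v₀ + Δv.
0–2 s: 12 × 2 = 24 cm/s
2–8 s: -12 × 6 = -72 cm/s
8–12 s: 4 × 4 = 16 cm/s
12–16 s: -2 × 4 = -8 cm/s
Δv = -40 cm/s, so v(16) = -8 + (-40) = -48 cm/s.

-48 cm/s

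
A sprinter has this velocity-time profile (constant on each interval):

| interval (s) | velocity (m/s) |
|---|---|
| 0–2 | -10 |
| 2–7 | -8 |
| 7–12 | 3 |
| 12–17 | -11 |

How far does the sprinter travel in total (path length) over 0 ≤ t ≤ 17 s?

130 m

Distance (not displacement) is the total path length: add the absolute areas under v-t.
0–2 s: |-10| × 2 = 20 m
2–7 s: |-8| × 5 = 40 m
7–12 s: |3| × 5 = 15 m
12–17 s: |-11| × 5 = 55 m
Total distance = 130 m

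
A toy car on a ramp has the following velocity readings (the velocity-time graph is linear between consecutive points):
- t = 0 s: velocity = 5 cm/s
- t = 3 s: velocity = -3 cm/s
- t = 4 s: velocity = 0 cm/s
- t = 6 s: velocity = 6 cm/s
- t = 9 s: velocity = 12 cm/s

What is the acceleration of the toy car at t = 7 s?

Acceleration is the slope of the v-t graph on 6–9 s: (12 − 6)/(9 − 6) = 2 cm/s².

2 cm/s²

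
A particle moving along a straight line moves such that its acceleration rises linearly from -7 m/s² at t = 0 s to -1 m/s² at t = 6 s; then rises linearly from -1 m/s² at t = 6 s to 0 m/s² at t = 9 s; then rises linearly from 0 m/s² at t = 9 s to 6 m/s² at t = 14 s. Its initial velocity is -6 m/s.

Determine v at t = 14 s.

-16.5 m/s

Δv equals the area under the a-t graph; then v = v₀ + Δv.
0–6 s: ½(-7 + -1)(6) = -24 m/s
6–9 s: ½(-1 + 0)(3) = -1.5 m/s
9–14 s: ½(0 + 6)(5) = 15 m/s
Δv = -10.5 m/s, so v(14) = -6 + (-10.5) = -16.5 m/s.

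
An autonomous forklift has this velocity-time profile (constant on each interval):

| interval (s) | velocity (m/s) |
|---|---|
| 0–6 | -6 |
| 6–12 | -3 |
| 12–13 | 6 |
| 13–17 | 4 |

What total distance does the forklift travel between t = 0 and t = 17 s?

Total distance travelled is ∫|v| dt — sum the magnitudes of each area piece.
0–6 s: |-6| × 6 = 36 m
6–12 s: |-3| × 6 = 18 m
12–13 s: |6| × 1 = 6 m
13–17 s: |4| × 4 = 16 m
Total distance = 76 m

76 m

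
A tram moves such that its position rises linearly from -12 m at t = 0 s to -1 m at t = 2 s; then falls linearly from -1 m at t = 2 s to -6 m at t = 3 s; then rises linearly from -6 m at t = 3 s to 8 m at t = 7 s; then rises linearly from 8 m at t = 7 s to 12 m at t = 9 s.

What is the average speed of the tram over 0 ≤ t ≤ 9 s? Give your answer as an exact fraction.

Average speed = (total path length)/(elapsed time); on a piecewise-linear x-t graph the path length is Σ|Δx|.
0–2 s: |Δx| = |-1 − -12| = 11 m
2–3 s: |Δx| = |-6 − -1| = 5 m
3–7 s: |Δx| = |8 − -6| = 14 m
7–9 s: |Δx| = |12 − 8| = 4 m
Total path = 34 m; average speed = 34/9 = 34/9 m/s.

34/9 m/s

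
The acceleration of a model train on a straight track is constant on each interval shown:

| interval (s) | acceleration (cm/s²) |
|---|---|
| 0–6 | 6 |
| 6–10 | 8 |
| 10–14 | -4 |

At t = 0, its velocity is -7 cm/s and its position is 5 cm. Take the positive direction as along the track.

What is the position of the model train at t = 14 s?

On each constant-a segment, Δv = aΔt and Δx = v₀Δt + ½aΔt²; chain segment to segment.
0–6 s: v starts -7 cm/s; Δx = -7·6 + ½·6·6² = 66 cm; v ends 29 cm/s.
6–10 s: v starts 29 cm/s; Δx = 29·4 + ½·8·4² = 180 cm; v ends 61 cm/s.
10–14 s: v starts 61 cm/s; Δx = 61·4 + ½·-4·4² = 212 cm; v ends 45 cm/s.
x(14) = 5 + Σ Δx = 463 cm.

463 cm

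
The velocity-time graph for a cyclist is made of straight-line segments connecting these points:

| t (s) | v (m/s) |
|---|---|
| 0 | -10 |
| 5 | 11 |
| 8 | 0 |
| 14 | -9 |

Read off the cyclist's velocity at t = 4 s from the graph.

On 0–5 s the graph is linear from -10 to 11 m/s: v(4) = -10 + (11 − -10)·(4 − 0)/(5 − 0) = 6.8 m/s.

6.8 m/s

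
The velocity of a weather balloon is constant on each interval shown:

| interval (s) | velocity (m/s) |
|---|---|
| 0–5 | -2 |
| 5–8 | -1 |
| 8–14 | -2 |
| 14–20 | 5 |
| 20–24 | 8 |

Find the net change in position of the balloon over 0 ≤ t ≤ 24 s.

Displacement is the signed area under the v-t curve.
0–5 s: -2 × 5 = -10 m
5–8 s: -1 × 3 = -3 m
8–14 s: -2 × 6 = -12 m
14–20 s: 5 × 6 = 30 m
20–24 s: 8 × 4 = 32 m
Net displacement = 37 m

37 m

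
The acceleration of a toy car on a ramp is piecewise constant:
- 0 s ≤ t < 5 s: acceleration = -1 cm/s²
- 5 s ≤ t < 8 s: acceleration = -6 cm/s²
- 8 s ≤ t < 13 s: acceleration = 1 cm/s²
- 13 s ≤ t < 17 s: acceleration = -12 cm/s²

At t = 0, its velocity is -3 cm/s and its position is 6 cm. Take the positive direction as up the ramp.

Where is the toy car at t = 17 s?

-370 cm

On each constant-a segment, Δv = aΔt and Δx = v₀Δt + ½aΔt²; chain segment to segment.
0–5 s: v starts -3 cm/s; Δx = -3·5 + ½·-1·5² = -27.5 cm; v ends -8 cm/s.
5–8 s: v starts -8 cm/s; Δx = -8·3 + ½·-6·3² = -51 cm; v ends -26 cm/s.
8–13 s: v starts -26 cm/s; Δx = -26·5 + ½·1·5² = -117.5 cm; v ends -21 cm/s.
13–17 s: v starts -21 cm/s; Δx = -21·4 + ½·-12·4² = -180 cm; v ends -69 cm/s.
x(17) = 6 + Σ Δx = -370 cm.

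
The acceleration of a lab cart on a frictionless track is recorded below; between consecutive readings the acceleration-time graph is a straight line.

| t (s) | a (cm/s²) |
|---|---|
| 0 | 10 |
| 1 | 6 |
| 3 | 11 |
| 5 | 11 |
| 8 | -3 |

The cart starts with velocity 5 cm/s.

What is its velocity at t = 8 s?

64 cm/s

Δv equals the area under the a-t graph; then v = v₀ + Δv.
0–1 s: ½(10 + 6)(1) = 8 cm/s
1–3 s: ½(6 + 11)(2) = 17 cm/s
3–5 s: 11 × 2 = 22 cm/s
5–8 s: ½(11 + -3)(3) = 12 cm/s
Δv = 59 cm/s, so v(8) = 5 + (59) = 64 cm/s.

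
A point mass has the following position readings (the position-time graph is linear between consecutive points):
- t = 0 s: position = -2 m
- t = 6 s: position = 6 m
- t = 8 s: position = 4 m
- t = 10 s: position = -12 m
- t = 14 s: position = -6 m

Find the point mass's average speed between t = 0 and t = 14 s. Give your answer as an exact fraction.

Average speed = (total path length)/(elapsed time); on a piecewise-linear x-t graph the path length is Σ|Δx|.
0–6 s: |Δx| = |6 − -2| = 8 m
6–8 s: |Δx| = |4 − 6| = 2 m
8–10 s: |Δx| = |-12 − 4| = 16 m
10–14 s: |Δx| = |-6 − -12| = 6 m
Total path = 32 m; average speed = 32/14 = 16/7 m/s.

16/7 m/s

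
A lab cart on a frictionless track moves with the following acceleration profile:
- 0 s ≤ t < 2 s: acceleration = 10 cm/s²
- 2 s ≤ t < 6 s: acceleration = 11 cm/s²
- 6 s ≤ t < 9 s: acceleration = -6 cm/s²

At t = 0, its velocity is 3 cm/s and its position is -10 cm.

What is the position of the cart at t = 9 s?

370 cm

On each constant-a segment, Δv = aΔt and Δx = v₀Δt + ½aΔt²; chain segment to segment.
0–2 s: v starts 3 cm/s; Δx = 3·2 + ½·10·2² = 26 cm; v ends 23 cm/s.
2–6 s: v starts 23 cm/s; Δx = 23·4 + ½·11·4² = 180 cm; v ends 67 cm/s.
6–9 s: v starts 67 cm/s; Δx = 67·3 + ½·-6·3² = 174 cm; v ends 49 cm/s.
x(9) = -10 + Σ Δx = 370 cm.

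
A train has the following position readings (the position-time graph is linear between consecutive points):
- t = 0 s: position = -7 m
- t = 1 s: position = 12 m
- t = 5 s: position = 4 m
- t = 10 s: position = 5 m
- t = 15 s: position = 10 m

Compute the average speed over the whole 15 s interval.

2.2 m/s

Average speed = (total path length)/(elapsed time); on a piecewise-linear x-t graph the path length is Σ|Δx|.
0–1 s: |Δx| = |12 − -7| = 19 m
1–5 s: |Δx| = |4 − 12| = 8 m
5–10 s: |Δx| = |5 − 4| = 1 m
10–15 s: |Δx| = |10 − 5| = 5 m
Total path = 33 m; average speed = 33/15 = 2.2 m/s.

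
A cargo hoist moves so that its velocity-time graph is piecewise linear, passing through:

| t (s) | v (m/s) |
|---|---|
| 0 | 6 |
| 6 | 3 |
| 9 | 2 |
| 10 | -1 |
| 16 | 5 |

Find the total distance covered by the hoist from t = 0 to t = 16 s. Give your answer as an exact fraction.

145/3 m

Total distance travelled is ∫|v| dt — sum the magnitudes of each area piece.
0–6 s: |½(6 + 3)(6)| = 27 m
6–9 s: |½(3 + 2)(3)| = 7.5 m
9–10 s: v = 0 at t = 29/3 s; triangle areas 2/3 + 1/6 = 5/6 m
10–16 s: v = 0 at t = 11 s; triangle areas 0.5 + 12.5 = 13 m
Total distance = 145/3 m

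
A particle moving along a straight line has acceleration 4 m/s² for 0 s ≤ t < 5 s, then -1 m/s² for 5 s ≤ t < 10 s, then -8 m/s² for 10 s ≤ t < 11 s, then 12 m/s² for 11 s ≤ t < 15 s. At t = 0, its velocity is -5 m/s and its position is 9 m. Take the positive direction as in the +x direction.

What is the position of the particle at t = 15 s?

206.5 m

On each constant-a segment, Δv = aΔt and Δx = v₀Δt + ½aΔt²; chain segment to segment.
0–5 s: v starts -5 m/s; Δx = -5·5 + ½·4·5² = 25 m; v ends 15 m/s.
5–10 s: v starts 15 m/s; Δx = 15·5 + ½·-1·5² = 62.5 m; v ends 10 m/s.
10–11 s: v starts 10 m/s; Δx = 10·1 + ½·-8·1² = 6 m; v ends 2 m/s.
11–15 s: v starts 2 m/s; Δx = 2·4 + ½·12·4² = 104 m; v ends 50 m/s.
x(15) = 9 + Σ Δx = 206.5 m.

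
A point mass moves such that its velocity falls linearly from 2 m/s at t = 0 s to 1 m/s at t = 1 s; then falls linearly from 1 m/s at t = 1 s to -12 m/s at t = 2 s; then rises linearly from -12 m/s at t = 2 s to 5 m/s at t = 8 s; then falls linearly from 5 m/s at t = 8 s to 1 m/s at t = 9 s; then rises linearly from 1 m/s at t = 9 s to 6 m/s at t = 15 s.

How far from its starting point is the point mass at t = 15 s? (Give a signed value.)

-1 m

Displacement is the signed area under the v-t curve.
0–1 s: ½(2 + 1)(1) = 1.5 m
1–2 s: ½(1 + -12)(1) = -5.5 m
2–8 s: ½(-12 + 5)(6) = -21 m
8–9 s: ½(5 + 1)(1) = 3 m
9–15 s: ½(1 + 6)(6) = 21 m
Net displacement = -1 m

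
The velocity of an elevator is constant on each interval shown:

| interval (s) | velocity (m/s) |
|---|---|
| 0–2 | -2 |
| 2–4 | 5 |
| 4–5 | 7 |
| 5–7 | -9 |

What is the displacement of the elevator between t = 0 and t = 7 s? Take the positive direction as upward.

Displacement is the signed area under the v-t curve.
0–2 s: -2 × 2 = -4 m
2–4 s: 5 × 2 = 10 m
4–5 s: 7 × 1 = 7 m
5–7 s: -9 × 2 = -18 m
Net displacement = -5 m

-5 m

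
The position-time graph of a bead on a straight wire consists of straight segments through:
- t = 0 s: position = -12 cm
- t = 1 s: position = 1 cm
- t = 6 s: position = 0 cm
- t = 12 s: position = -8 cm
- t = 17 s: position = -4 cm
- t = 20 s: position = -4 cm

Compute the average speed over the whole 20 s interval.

1.3 cm/s

Average speed = (total path length)/(elapsed time); on a piecewise-linear x-t graph the path length is Σ|Δx|.
0–1 s: |Δx| = |1 − -12| = 13 cm
1–6 s: |Δx| = |0 − 1| = 1 cm
6–12 s: |Δx| = |-8 − 0| = 8 cm
12–17 s: |Δx| = |-4 − -8| = 4 cm
17–20 s: |Δx| = |-4 − -4| = 0 cm
Total path = 26 cm; average speed = 26/20 = 1.3 cm/s.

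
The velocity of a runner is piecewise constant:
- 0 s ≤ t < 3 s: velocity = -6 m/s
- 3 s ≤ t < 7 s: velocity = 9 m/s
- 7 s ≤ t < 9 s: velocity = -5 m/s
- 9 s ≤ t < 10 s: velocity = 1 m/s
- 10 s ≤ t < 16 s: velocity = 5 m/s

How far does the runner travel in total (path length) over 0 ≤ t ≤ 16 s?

Total distance travelled is ∫|v| dt — sum the magnitudes of each area piece.
0–3 s: |-6| × 3 = 18 m
3–7 s: |9| × 4 = 36 m
7–9 s: |-5| × 2 = 10 m
9–10 s: |1| × 1 = 1 m
10–16 s: |5| × 6 = 30 m
Total distance = 95 m

95 m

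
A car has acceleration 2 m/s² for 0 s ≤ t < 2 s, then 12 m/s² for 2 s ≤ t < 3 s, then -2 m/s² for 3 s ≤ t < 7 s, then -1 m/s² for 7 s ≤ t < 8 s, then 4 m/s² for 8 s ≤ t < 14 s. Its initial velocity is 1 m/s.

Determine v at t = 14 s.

Δv equals the area under the a-t graph; then v = v₀ + Δv.
0–2 s: 2 × 2 = 4 m/s
2–3 s: 12 × 1 = 12 m/s
3–7 s: -2 × 4 = -8 m/s
7–8 s: -1 × 1 = -1 m/s
8–14 s: 4 × 6 = 24 m/s
Δv = 31 m/s, so v(14) = 1 + (31) = 32 m/s.

32 m/s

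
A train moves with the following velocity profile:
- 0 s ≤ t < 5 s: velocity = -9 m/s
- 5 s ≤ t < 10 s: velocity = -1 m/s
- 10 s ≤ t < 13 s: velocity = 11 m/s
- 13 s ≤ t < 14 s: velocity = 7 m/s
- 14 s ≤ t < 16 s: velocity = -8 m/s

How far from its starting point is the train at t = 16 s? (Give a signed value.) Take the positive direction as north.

Displacement is the signed area under the v-t curve.
0–5 s: -9 × 5 = -45 m
5–10 s: -1 × 5 = -5 m
10–13 s: 11 × 3 = 33 m
13–14 s: 7 × 1 = 7 m
14–16 s: -8 × 2 = -16 m
Net displacement = -26 m

-26 m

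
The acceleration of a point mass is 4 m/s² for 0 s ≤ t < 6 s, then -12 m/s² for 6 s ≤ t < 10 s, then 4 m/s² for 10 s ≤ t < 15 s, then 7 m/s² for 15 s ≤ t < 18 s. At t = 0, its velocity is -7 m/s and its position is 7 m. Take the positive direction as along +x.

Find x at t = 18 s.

On each constant-a segment, Δv = aΔt and Δx = v₀Δt + ½aΔt²; chain segment to segment.
0–6 s: v starts -7 m/s; Δx = -7·6 + ½·4·6² = 30 m; v ends 17 m/s.
6–10 s: v starts 17 m/s; Δx = 17·4 + ½·-12·4² = -28 m; v ends -31 m/s.
10–15 s: v starts -31 m/s; Δx = -31·5 + ½·4·5² = -105 m; v ends -11 m/s.
15–18 s: v starts -11 m/s; Δx = -11·3 + ½·7·3² = -1.5 m; v ends 10 m/s.
x(18) = 7 + Σ Δx = -97.5 m.

-97.5 m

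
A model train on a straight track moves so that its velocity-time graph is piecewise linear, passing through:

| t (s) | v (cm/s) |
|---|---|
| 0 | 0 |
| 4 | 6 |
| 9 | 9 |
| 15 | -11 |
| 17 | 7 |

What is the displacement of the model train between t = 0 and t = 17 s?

Displacement is the signed area under the v-t curve.
0–4 s: ½(0 + 6)(4) = 12 cm
4–9 s: ½(6 + 9)(5) = 37.5 cm
9–15 s: ½(9 + -11)(6) = -6 cm
15–17 s: ½(-11 + 7)(2) = -4 cm
Net displacement = 39.5 cm

39.5 cm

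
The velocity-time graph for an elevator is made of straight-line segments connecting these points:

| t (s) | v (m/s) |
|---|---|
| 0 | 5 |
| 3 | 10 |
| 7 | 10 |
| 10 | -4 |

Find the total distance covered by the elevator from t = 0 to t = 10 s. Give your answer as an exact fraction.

Distance (not displacement) is the total path length: add the absolute areas under v-t.
0–3 s: |½(5 + 10)(3)| = 22.5 m
3–7 s: |10| × 4 = 40 m
7–10 s: v = 0 at t = 64/7 s; triangle areas 75/7 + 12/7 = 87/7 m
Total distance = 1049/14 m

1049/14 m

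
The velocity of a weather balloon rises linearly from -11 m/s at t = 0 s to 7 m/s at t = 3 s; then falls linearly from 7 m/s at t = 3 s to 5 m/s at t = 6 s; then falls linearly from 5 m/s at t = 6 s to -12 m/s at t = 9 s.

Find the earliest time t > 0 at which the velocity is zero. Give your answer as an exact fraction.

v changes sign on 0–3 s (from -11 to 7); the graph is linear there, so v = 0 at t = 0 + (11)·(3 − 0)/(7 − -11) = 11/6 s.

t = 11/6 s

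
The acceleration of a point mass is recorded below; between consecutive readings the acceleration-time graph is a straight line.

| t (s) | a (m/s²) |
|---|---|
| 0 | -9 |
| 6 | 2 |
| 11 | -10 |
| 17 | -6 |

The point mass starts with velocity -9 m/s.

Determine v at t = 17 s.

Δv equals the area under the a-t graph; then v = v₀ + Δv.
0–6 s: ½(-9 + 2)(6) = -21 m/s
6–11 s: ½(2 + -10)(5) = -20 m/s
11–17 s: ½(-10 + -6)(6) = -48 m/s
Δv = -89 m/s, so v(17) = -9 + (-89) = -98 m/s.

-98 m/s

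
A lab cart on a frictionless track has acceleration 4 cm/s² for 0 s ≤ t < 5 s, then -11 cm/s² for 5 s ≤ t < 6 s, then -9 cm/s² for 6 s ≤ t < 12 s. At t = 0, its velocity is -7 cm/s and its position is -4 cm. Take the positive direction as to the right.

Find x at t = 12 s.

On each constant-a segment, Δv = aΔt and Δx = v₀Δt + ½aΔt²; chain segment to segment.
0–5 s: v starts -7 cm/s; Δx = -7·5 + ½·4·5² = 15 cm; v ends 13 cm/s.
5–6 s: v starts 13 cm/s; Δx = 13·1 + ½·-11·1² = 7.5 cm; v ends 2 cm/s.
6–12 s: v starts 2 cm/s; Δx = 2·6 + ½·-9·6² = -150 cm; v ends -52 cm/s.
x(12) = -4 + Σ Δx = -131.5 cm.

-131.5 cm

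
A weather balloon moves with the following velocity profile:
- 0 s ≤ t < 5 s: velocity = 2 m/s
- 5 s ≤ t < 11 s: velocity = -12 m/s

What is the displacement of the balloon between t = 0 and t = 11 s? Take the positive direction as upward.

Net displacement equals the area under the velocity-time graph (areas below the axis count negative).
0–5 s: 2 × 5 = 10 m
5–11 s: -12 × 6 = -72 m
Net displacement = -62 m

-62 m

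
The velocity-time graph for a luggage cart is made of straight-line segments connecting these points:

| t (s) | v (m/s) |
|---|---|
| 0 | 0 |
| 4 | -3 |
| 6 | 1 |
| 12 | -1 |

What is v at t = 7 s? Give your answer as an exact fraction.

On 6–12 s the graph is linear from 1 to -1 m/s: v(7) = 1 + (-1 − 1)·(7 − 6)/(12 − 6) = 2/3 m/s.

2/3 m/s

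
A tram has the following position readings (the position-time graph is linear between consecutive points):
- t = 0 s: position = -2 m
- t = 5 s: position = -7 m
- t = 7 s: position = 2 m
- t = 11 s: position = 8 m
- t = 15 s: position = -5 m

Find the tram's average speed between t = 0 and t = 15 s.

2.2 m/s

Average speed = (total path length)/(elapsed time); on a piecewise-linear x-t graph the path length is Σ|Δx|.
0–5 s: |Δx| = |-7 − -2| = 5 m
5–7 s: |Δx| = |2 − -7| = 9 m
7–11 s: |Δx| = |8 − 2| = 6 m
11–15 s: |Δx| = |-5 − 8| = 13 m
Total path = 33 m; average speed = 33/15 = 2.2 m/s.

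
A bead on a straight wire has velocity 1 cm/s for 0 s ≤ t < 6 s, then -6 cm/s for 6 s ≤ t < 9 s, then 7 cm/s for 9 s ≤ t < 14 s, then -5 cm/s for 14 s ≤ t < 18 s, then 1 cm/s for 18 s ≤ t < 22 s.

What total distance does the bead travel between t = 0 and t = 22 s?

Distance (not displacement) is the total path length: add the absolute areas under v-t.
0–6 s: |1| × 6 = 6 cm
6–9 s: |-6| × 3 = 18 cm
9–14 s: |7| × 5 = 35 cm
14–18 s: |-5| × 4 = 20 cm
18–22 s: |1| × 4 = 4 cm
Total distance = 83 cm

83 cm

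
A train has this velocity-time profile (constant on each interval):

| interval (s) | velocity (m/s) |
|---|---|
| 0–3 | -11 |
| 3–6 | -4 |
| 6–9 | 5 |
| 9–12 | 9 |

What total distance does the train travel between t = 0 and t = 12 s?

87 m

Distance (not displacement) is the total path length: add the absolute areas under v-t.
0–3 s: |-11| × 3 = 33 m
3–6 s: |-4| × 3 = 12 m
6–9 s: |5| × 3 = 15 m
9–12 s: |9| × 3 = 27 m
Total distance = 87 m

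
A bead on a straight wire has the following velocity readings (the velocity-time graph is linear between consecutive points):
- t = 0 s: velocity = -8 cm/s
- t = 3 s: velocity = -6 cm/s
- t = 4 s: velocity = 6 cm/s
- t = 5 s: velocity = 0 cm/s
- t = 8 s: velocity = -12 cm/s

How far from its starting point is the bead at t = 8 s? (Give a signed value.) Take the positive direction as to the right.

-36 cm

Displacement is the signed area under the v-t curve.
0–3 s: ½(-8 + -6)(3) = -21 cm
3–4 s: ½(-6 + 6)(1) = 0 cm
4–5 s: ½(6 + 0)(1) = 3 cm
5–8 s: ½(0 + -12)(3) = -18 cm
Net displacement = -36 cm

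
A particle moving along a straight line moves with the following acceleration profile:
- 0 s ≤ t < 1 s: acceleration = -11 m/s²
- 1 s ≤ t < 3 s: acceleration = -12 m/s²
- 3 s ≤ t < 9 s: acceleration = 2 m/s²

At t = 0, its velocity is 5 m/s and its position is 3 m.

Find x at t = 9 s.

-177.5 m

On each constant-a segment, Δv = aΔt and Δx = v₀Δt + ½aΔt²; chain segment to segment.
0–1 s: v starts 5 m/s; Δx = 5·1 + ½·-11·1² = -0.5 m; v ends -6 m/s.
1–3 s: v starts -6 m/s; Δx = -6·2 + ½·-12·2² = -36 m; v ends -30 m/s.
3–9 s: v starts -30 m/s; Δx = -30·6 + ½·2·6² = -144 m; v ends -18 m/s.
x(9) = 3 + Σ Δx = -177.5 m.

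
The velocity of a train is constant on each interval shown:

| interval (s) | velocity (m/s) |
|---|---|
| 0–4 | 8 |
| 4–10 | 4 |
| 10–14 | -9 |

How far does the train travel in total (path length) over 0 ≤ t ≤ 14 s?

92 m

Total distance travelled is ∫|v| dt — sum the magnitudes of each area piece.
0–4 s: |8| × 4 = 32 m
4–10 s: |4| × 6 = 24 m
10–14 s: |-9| × 4 = 36 m
Total distance = 92 m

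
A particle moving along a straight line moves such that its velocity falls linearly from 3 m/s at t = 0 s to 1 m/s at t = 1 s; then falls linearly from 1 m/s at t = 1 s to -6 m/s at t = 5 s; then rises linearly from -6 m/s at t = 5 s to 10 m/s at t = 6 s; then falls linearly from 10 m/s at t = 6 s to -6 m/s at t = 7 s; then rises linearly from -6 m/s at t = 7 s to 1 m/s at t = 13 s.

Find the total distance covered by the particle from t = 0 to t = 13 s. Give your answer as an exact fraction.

517/14 m

Distance (not displacement) is the total path length: add the absolute areas under v-t.
0–1 s: |½(3 + 1)(1)| = 2 m
1–5 s: v = 0 at t = 11/7 s; triangle areas 2/7 + 72/7 = 74/7 m
5–6 s: v = 0 at t = 5.375 s; triangle areas 1.125 + 3.125 = 4.25 m
6–7 s: v = 0 at t = 6.625 s; triangle areas 3.125 + 1.125 = 4.25 m
7–13 s: v = 0 at t = 85/7 s; triangle areas 108/7 + 3/7 = 111/7 m
Total distance = 517/14 m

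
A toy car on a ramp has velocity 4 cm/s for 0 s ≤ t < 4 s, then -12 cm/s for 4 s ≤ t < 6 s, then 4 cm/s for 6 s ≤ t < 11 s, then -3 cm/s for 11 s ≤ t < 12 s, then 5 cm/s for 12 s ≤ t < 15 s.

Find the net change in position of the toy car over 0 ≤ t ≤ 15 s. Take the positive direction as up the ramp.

Displacement is the signed area under the v-t curve.
0–4 s: 4 × 4 = 16 cm
4–6 s: -12 × 2 = -24 cm
6–11 s: 4 × 5 = 20 cm
11–12 s: -3 × 1 = -3 cm
12–15 s: 5 × 3 = 15 cm
Net displacement = 24 cm

24 cm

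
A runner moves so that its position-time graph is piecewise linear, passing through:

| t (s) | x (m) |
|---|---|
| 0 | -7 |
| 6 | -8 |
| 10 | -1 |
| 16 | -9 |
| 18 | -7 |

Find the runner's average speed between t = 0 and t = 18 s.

Average speed = (total path length)/(elapsed time); on a piecewise-linear x-t graph the path length is Σ|Δx|.
0–6 s: |Δx| = |-8 − -7| = 1 m
6–10 s: |Δx| = |-1 − -8| = 7 m
10–16 s: |Δx| = |-9 − -1| = 8 m
16–18 s: |Δx| = |-7 − -9| = 2 m
Total path = 18 m; average speed = 18/18 = 1 m/s.

1 m/s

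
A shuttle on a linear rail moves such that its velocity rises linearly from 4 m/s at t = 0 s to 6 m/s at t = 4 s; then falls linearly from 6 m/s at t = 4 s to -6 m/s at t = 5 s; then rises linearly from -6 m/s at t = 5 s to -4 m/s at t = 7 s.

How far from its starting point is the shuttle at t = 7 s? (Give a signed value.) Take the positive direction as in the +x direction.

Net displacement equals the area under the velocity-time graph (areas below the axis count negative).
0–4 s: ½(4 + 6)(4) = 20 m
4–5 s: ½(6 + -6)(1) = 0 m
5–7 s: ½(-6 + -4)(2) = -10 m
Net displacement = 10 m

10 m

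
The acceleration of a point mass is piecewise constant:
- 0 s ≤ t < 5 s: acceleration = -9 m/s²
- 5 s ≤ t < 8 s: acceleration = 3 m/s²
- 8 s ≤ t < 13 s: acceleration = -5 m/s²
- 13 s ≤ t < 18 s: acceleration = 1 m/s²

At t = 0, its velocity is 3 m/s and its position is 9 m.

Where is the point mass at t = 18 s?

On each constant-a segment, Δv = aΔt and Δx = v₀Δt + ½aΔt²; chain segment to segment.
0–5 s: v starts 3 m/s; Δx = 3·5 + ½·-9·5² = -97.5 m; v ends -42 m/s.
5–8 s: v starts -42 m/s; Δx = -42·3 + ½·3·3² = -112.5 m; v ends -33 m/s.
8–13 s: v starts -33 m/s; Δx = -33·5 + ½·-5·5² = -227.5 m; v ends -58 m/s.
13–18 s: v starts -58 m/s; Δx = -58·5 + ½·1·5² = -277.5 m; v ends -53 m/s.
x(18) = 9 + Σ Δx = -706 m.

-706 m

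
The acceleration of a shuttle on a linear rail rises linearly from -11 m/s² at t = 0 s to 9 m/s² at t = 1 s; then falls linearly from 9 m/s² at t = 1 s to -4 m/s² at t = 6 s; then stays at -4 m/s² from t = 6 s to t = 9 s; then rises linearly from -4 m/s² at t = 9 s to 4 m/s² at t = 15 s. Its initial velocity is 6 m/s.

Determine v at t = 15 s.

Δv equals the area under the a-t graph; then v = v₀ + Δv.
0–1 s: ½(-11 + 9)(1) = -1 m/s
1–6 s: ½(9 + -4)(5) = 12.5 m/s
6–9 s: -4 × 3 = -12 m/s
9–15 s: ½(-4 + 4)(6) = 0 m/s
Δv = -0.5 m/s, so v(15) = 6 + (-0.5) = 5.5 m/s.

5.5 m/s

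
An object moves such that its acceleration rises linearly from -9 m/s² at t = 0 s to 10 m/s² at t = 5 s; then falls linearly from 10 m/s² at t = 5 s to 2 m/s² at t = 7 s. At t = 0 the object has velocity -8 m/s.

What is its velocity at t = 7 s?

6.5 m/s

Δv equals the area under the a-t graph; then v = v₀ + Δv.
0–5 s: ½(-9 + 10)(5) = 2.5 m/s
5–7 s: ½(10 + 2)(2) = 12 m/s
Δv = 14.5 m/s, so v(7) = -8 + (14.5) = 6.5 m/s.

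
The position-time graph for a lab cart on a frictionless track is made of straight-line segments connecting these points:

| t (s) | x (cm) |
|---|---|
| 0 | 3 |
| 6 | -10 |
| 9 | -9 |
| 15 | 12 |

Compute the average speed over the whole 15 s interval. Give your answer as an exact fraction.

Average speed = (total path length)/(elapsed time); on a piecewise-linear x-t graph the path length is Σ|Δx|.
0–6 s: |Δx| = |-10 − 3| = 13 cm
6–9 s: |Δx| = |-9 − -10| = 1 cm
9–15 s: |Δx| = |12 − -9| = 21 cm
Total path = 35 cm; average speed = 35/15 = 7/3 cm/s.

7/3 cm/s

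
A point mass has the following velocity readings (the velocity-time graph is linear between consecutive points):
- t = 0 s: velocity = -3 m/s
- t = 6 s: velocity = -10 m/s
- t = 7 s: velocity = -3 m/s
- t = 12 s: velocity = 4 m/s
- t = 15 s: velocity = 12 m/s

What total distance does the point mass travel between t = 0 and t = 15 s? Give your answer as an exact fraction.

549/7 m

Total distance travelled is ∫|v| dt — sum the magnitudes of each area piece.
0–6 s: |½(-3 + -10)(6)| = 39 m
6–7 s: |½(-10 + -3)(1)| = 6.5 m
7–12 s: v = 0 at t = 64/7 s; triangle areas 45/14 + 40/7 = 125/14 m
12–15 s: |½(4 + 12)(3)| = 24 m
Total distance = 549/7 m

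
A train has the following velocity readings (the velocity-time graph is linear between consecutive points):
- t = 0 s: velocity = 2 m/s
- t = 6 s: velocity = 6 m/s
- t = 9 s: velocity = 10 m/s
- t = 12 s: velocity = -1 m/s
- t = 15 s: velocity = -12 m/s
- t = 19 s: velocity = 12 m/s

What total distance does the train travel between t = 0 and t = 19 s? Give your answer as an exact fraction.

Total distance travelled is ∫|v| dt — sum the magnitudes of each area piece.
0–6 s: |½(2 + 6)(6)| = 24 m
6–9 s: |½(6 + 10)(3)| = 24 m
9–12 s: v = 0 at t = 129/11 s; triangle areas 150/11 + 3/22 = 303/22 m
12–15 s: |½(-1 + -12)(3)| = 19.5 m
15–19 s: v = 0 at t = 17 s; triangle areas 12 + 12 = 24 m
Total distance = 1158/11 m

1158/11 m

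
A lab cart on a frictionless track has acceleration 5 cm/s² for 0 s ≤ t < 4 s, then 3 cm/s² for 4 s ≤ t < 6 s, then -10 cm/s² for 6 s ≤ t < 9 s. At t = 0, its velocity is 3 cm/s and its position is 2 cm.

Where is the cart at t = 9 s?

On each constant-a segment, Δv = aΔt and Δx = v₀Δt + ½aΔt²; chain segment to segment.
0–4 s: v starts 3 cm/s; Δx = 3·4 + ½·5·4² = 52 cm; v ends 23 cm/s.
4–6 s: v starts 23 cm/s; Δx = 23·2 + ½·3·2² = 52 cm; v ends 29 cm/s.
6–9 s: v starts 29 cm/s; Δx = 29·3 + ½·-10·3² = 42 cm; v ends -1 cm/s.
x(9) = 2 + Σ Δx = 148 cm.

148 cm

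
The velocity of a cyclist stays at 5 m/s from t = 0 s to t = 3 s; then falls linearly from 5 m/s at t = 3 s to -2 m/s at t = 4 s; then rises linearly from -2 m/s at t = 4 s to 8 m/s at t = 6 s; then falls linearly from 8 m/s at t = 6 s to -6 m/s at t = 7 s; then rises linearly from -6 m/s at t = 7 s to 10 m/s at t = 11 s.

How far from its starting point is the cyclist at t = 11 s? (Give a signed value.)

Net displacement equals the area under the velocity-time graph (areas below the axis count negative).
0–3 s: 5 × 3 = 15 m
3–4 s: ½(5 + -2)(1) = 1.5 m
4–6 s: ½(-2 + 8)(2) = 6 m
6–7 s: ½(8 + -6)(1) = 1 m
7–11 s: ½(-6 + 10)(4) = 8 m
Net displacement = 31.5 m

31.5 m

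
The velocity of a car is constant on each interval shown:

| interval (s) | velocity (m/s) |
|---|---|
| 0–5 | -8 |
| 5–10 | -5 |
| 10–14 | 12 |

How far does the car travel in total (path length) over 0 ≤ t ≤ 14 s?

113 m

Distance (not displacement) is the total path length: add the absolute areas under v-t.
0–5 s: |-8| × 5 = 40 m
5–10 s: |-5| × 5 = 25 m
10–14 s: |12| × 4 = 48 m
Total distance = 113 m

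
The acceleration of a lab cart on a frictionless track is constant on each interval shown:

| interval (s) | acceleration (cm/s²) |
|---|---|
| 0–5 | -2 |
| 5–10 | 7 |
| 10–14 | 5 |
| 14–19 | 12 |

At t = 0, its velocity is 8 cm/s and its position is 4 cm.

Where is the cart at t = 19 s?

683.5 cm

On each constant-a segment, Δv = aΔt and Δx = v₀Δt + ½aΔt²; chain segment to segment.
0–5 s: v starts 8 cm/s; Δx = 8·5 + ½·-2·5² = 15 cm; v ends -2 cm/s.
5–10 s: v starts -2 cm/s; Δx = -2·5 + ½·7·5² = 77.5 cm; v ends 33 cm/s.
10–14 s: v starts 33 cm/s; Δx = 33·4 + ½·5·4² = 172 cm; v ends 53 cm/s.
14–19 s: v starts 53 cm/s; Δx = 53·5 + ½·12·5² = 415 cm; v ends 113 cm/s.
x(19) = 4 + Σ Δx = 683.5 cm.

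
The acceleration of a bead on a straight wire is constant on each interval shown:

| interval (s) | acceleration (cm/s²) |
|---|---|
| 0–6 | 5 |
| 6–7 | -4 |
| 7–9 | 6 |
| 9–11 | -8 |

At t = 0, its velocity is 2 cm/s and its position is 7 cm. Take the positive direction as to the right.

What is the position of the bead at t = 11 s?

271 cm

On each constant-a segment, Δv = aΔt and Δx = v₀Δt + ½aΔt²; chain segment to segment.
0–6 s: v starts 2 cm/s; Δx = 2·6 + ½·5·6² = 102 cm; v ends 32 cm/s.
6–7 s: v starts 32 cm/s; Δx = 32·1 + ½·-4·1² = 30 cm; v ends 28 cm/s.
7–9 s: v starts 28 cm/s; Δx = 28·2 + ½·6·2² = 68 cm; v ends 40 cm/s.
9–11 s: v starts 40 cm/s; Δx = 40·2 + ½·-8·2² = 64 cm; v ends 24 cm/s.
x(11) = 7 + Σ Δx = 271 cm.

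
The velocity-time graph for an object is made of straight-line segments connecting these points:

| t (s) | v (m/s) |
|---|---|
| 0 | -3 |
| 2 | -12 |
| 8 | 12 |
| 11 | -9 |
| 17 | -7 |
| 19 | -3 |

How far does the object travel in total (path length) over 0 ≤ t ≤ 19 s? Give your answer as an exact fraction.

1751/14 m

Distance (not displacement) is the total path length: add the absolute areas under v-t.
0–2 s: |½(-3 + -12)(2)| = 15 m
2–8 s: v = 0 at t = 5 s; triangle areas 18 + 18 = 36 m
8–11 s: v = 0 at t = 68/7 s; triangle areas 72/7 + 81/14 = 225/14 m
11–17 s: |½(-9 + -7)(6)| = 48 m
17–19 s: |½(-7 + -3)(2)| = 10 m
Total distance = 1751/14 m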